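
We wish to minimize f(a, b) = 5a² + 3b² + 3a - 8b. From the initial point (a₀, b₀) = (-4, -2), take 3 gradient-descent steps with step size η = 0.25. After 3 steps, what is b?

1.75

∇f = (10a + 3, 6b - 8)
(a₁, b₁) = (-4, -2) − 0.25·(-37, -20) = (5.25, 3)
(a₂, b₂) = (5.25, 3) − 0.25·(55.5, 10) = (-8.625, 0.5)
(a₃, b₃) = (-8.625, 0.5) − 0.25·(-83.25, -5) = (12.1875, 1.75)
b = 1.75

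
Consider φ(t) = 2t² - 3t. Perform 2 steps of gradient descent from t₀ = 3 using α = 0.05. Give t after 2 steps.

φ′(t) = 4t - 3
Step 1: φ′(3) = 9; t₁ = 3 − 0.05·9 = 2.55
Step 2: φ′(2.55) = 7.2; t₂ = 2.55 − 0.05·7.2 = 2.19

2.19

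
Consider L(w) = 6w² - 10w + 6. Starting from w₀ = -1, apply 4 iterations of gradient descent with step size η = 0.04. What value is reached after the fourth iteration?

L′(w) = 12w - 10
w₁ = -1 − 0.04·(-22) = -0.12
w₂ = -0.12 − 0.04·(-11.44) = 0.3376
w₃ = 0.3376 − 0.04·(-5.9488) = 0.575552
w₄ = 0.575552 − 0.04·(-3.093376) = 0.69928704

0.69928704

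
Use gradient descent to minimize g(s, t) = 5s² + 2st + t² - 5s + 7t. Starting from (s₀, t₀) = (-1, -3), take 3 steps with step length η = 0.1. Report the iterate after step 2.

(1.08, -3.24)

∇g = (10s + 2t - 5, 2s + 2t + 7)
Step 1: at (-1, -3), ∇g = (-21, -1) → (-1, -3) − 0.1·(-21, -1) = (1.1, -2.9)
Step 2: at (1.1, -2.9), ∇g = (0.2, 3.4) → (1.1, -2.9) − 0.1·(0.2, 3.4) = (1.08, -3.24)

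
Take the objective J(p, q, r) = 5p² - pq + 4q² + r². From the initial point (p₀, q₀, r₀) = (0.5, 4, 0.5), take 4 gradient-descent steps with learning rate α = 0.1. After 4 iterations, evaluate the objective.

∇J = (10p - q, -p + 8q, 2r)
(p₁, q₁, r₁) = (0.5, 4, 0.5) − 0.1·(1, 31.5, 1) = (0.4, 0.85, 0.4)
(p₂, q₂, r₂) = (0.4, 0.85, 0.4) − 0.1·(3.15, 6.4, 0.8) = (0.085, 0.21, 0.32)
(p₃, q₃, r₃) = (0.085, 0.21, 0.32) − 0.1·(0.64, 1.595, 0.64) = (0.021, 0.0505, 0.256)
(p₄, q₄, r₄) = (0.021, 0.0505, 0.256) − 0.1·(0.1595, 0.383, 0.512) = (0.00505, 0.0122, 0.2048)
J(0.00505, 0.0122, 0.2048) = 0.0426043025

0.0426043025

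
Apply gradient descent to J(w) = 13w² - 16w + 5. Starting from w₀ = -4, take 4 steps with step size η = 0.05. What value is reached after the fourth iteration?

0.578

J′(w) = 26w - 16
w₁ = -4 − 0.05·(-120) = 2
w₂ = 2 − 0.05·36 = 0.2
w₃ = 0.2 − 0.05·(-10.8) = 0.74
w₄ = 0.74 − 0.05·3.24 = 0.578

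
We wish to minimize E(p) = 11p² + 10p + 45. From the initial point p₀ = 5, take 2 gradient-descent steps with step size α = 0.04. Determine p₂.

-0.376

E′(p) = 22p + 10
Step 1: E′(5) = 120; p₁ = 5 − 0.04·120 = 0.2
Step 2: E′(0.2) = 14.4; p₂ = 0.2 − 0.04·14.4 = -0.376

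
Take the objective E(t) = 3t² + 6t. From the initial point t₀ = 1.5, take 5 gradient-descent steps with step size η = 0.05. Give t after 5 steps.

E′(t) = 6t + 6
Step 1: E′(1.5) = 15; t₁ = 1.5 − 0.05·15 = 0.75
Step 2: E′(0.75) = 10.5; t₂ = 0.75 − 0.05·10.5 = 0.225
Step 3: E′(0.225) = 7.35; t₃ = 0.225 − 0.05·7.35 = -0.1425
Step 4: E′(-0.1425) = 5.145; t₄ = -0.1425 − 0.05·5.145 = -0.39975
Step 5: E′(-0.39975) = 3.6015; t₅ = -0.39975 − 0.05·3.6015 = -0.579825

-0.579825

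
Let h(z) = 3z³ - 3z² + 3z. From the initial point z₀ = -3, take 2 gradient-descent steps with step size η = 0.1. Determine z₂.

h′(z) = 9z² - 6z + 3
z₁ = -3 − 0.1·102 = -13.2
z₂ = -13.2 − 0.1·1650.36 = -178.236

-178.236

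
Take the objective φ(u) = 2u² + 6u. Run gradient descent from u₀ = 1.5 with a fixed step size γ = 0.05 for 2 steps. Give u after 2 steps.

0.42

φ′(u) = 4u + 6
u₁ = 1.5 − 0.05·12 = 0.9
u₂ = 0.9 − 0.05·9.6 = 0.42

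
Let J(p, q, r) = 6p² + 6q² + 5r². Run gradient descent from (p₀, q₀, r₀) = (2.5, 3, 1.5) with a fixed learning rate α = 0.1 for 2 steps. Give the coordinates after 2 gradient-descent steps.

∇J = (12p, 12q, 10r)
(p₁, q₁, r₁) = (2.5, 3, 1.5) − 0.1·(30, 36, 15) = (-0.5, -0.6, 0)
(p₂, q₂, r₂) = (-0.5, -0.6, 0) − 0.1·(-6, -7.2, 0) = (0.1, 0.12, 0)

(0.1, 0.12, 0)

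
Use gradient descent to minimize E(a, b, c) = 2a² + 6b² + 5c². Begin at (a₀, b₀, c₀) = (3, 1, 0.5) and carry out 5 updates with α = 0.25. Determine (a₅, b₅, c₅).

∇E = (4a, 12b, 10c)
(a₁, b₁, c₁) = (3, 1, 0.5) − 0.25·(12, 12, 5) = (0, -2, -0.75)
(a₂, b₂, c₂) = (0, -2, -0.75) − 0.25·(0, -24, -7.5) = (0, 4, 1.125)
(a₃, b₃, c₃) = (0, 4, 1.125) − 0.25·(0, 48, 11.25) = (0, -8, -1.6875)
(a₄, b₄, c₄) = (0, -8, -1.6875) − 0.25·(0, -96, -16.875) = (0, 16, 2.53125)
(a₅, b₅, c₅) = (0, 16, 2.53125) − 0.25·(0, 192, 25.3125) = (0, -32, -3.796875)

(0, -32, -3.796875)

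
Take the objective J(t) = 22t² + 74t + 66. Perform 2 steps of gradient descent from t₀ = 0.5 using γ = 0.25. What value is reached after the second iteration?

216.5

J′(t) = 44t + 74
Step 1: J′(0.5) = 96; t₁ = 0.5 − 0.25·96 = -23.5
Step 2: J′(-23.5) = -960; t₂ = -23.5 − 0.25·(-960) = 216.5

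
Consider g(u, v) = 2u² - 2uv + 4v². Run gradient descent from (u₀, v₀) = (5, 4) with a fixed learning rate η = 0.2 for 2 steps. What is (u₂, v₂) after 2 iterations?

(0.36, 1.28)

∇g = (4u - 2v, -2u + 8v)
(u₁, v₁) = (5, 4) − 0.2·(12, 22) = (2.6, -0.4)
(u₂, v₂) = (2.6, -0.4) − 0.2·(11.2, -8.4) = (0.36, 1.28)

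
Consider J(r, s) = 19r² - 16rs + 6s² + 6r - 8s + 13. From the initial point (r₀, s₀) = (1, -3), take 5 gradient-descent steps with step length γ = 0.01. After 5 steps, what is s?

∇J = (38r - 16s + 6, -16r + 12s - 8)
(r₁, s₁) = (1, -3) − 0.01·(92, -60) = (0.08, -2.4)
(r₂, s₂) = (0.08, -2.4) − 0.01·(47.44, -38.08) = (-0.3944, -2.0192)
(r₃, s₃) = (-0.3944, -2.0192) − 0.01·(23.32, -25.92) = (-0.6276, -1.76)
(r₄, s₄) = (-0.6276, -1.76) − 0.01·(10.3112, -19.0784) = (-0.730712, -1.569216)
(r₅, s₅) = (-0.730712, -1.569216) − 0.01·(3.3404, -15.1392) = (-0.764116, -1.417824)
s = -1.417824

-1.417824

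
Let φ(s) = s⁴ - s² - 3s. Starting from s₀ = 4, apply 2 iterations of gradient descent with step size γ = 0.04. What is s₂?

25.07392

φ′(s) = 4s³ - 2s - 3
s₁ = 4 − 0.04·245 = -5.8
s₂ = -5.8 − 0.04·(-771.848) = 25.07392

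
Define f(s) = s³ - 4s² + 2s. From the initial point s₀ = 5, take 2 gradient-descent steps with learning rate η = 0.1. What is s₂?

f′(s) = 3s² - 8s + 2
Step 1: f′(5) = 37; s₁ = 5 − 0.1·37 = 1.3
Step 2: f′(1.3) = -3.33; s₂ = 1.3 − 0.1·(-3.33) = 1.633

1.633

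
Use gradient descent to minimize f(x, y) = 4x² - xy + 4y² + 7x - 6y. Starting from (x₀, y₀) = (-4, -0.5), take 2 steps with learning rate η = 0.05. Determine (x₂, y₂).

(-2.025, 0.04125)

∇f = (8x - y + 7, -x + 8y - 6)
Step 1: at (-4, -0.5), ∇f = (-24.5, -6) → (-4, -0.5) − 0.05·(-24.5, -6) = (-2.775, -0.2)
Step 2: at (-2.775, -0.2), ∇f = (-15, -4.825) → (-2.775, -0.2) − 0.05·(-15, -4.825) = (-2.025, 0.04125)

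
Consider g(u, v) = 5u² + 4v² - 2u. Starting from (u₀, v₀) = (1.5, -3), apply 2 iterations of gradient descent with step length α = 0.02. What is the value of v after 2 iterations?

-2.1168

∇g = (10u - 2, 8v)
Step 1: at (1.5, -3), ∇g = (13, -24) → (1.5, -3) − 0.02·(13, -24) = (1.24, -2.52)
Step 2: at (1.24, -2.52), ∇g = (10.4, -20.16) → (1.24, -2.52) − 0.02·(10.4, -20.16) = (1.032, -2.1168)
v = -2.1168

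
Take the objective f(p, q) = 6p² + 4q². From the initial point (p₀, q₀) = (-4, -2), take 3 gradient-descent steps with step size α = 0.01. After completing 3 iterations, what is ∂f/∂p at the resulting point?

∇f = (12p, 8q)
(p₁, q₁) = (-4, -2) − 0.01·(-48, -16) = (-3.52, -1.84)
(p₂, q₂) = (-3.52, -1.84) − 0.01·(-42.24, -14.72) = (-3.0976, -1.6928)
(p₃, q₃) = (-3.0976, -1.6928) − 0.01·(-37.1712, -13.5424) = (-2.725888, -1.557376)
∂f/∂p at (-2.725888, -1.557376) = -32.710656

-32.710656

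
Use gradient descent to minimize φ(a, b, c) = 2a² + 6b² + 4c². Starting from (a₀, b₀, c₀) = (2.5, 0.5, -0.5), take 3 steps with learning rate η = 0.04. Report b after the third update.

∇φ = (4a, 12b, 8c)
(a₁, b₁, c₁) = (2.5, 0.5, -0.5) − 0.04·(10, 6, -4) = (2.1, 0.26, -0.34)
(a₂, b₂, c₂) = (2.1, 0.26, -0.34) − 0.04·(8.4, 3.12, -2.72) = (1.764, 0.1352, -0.2312)
(a₃, b₃, c₃) = (1.764, 0.1352, -0.2312) − 0.04·(7.056, 1.6224, -1.8496) = (1.48176, 0.070304, -0.157216)
b = 0.070304

0.070304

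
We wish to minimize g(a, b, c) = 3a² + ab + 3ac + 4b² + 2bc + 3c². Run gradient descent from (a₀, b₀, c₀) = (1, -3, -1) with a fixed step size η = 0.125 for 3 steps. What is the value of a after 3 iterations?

0.20703125

∇g = (6a + b + 3c, a + 8b + 2c, 3a + 2b + 6c)
Step 1: at (1, -3, -1), ∇g = (0, -25, -9) → (1, -3, -1) − 0.125·(0, -25, -9) = (1, 0.125, 0.125)
Step 2: at (1, 0.125, 0.125), ∇g = (6.5, 2.25, 4) → (1, 0.125, 0.125) − 0.125·(6.5, 2.25, 4) = (0.1875, -0.15625, -0.375)
Step 3: at (0.1875, -0.15625, -0.375), ∇g = (-0.15625, -1.8125, -2) → (0.1875, -0.15625, -0.375) − 0.125·(-0.15625, -1.8125, -2) = (0.20703125, 0.0703125, -0.125)
a = 0.20703125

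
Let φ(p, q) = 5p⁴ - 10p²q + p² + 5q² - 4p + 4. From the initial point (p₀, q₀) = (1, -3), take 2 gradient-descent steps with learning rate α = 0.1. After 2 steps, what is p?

∇φ = (20p³ - 20pq + 2p - 4, -10p² + 10q)
Step 1: at (1, -3), ∇φ = (78, -40) → (1, -3) − 0.1·(78, -40) = (-6.8, 1)
Step 2: at (-6.8, 1), ∇φ = (-6170.24, -452.4) → (-6.8, 1) − 0.1·(-6170.24, -452.4) = (610.224, 46.24)
p = 610.224

610.224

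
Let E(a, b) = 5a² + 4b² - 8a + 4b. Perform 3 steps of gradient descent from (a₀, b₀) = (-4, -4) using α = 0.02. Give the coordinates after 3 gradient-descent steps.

∇E = (10a - 8, 8b + 4)
Step 1: at (-4, -4), ∇E = (-48, -28) → (-4, -4) − 0.02·(-48, -28) = (-3.04, -3.44)
Step 2: at (-3.04, -3.44), ∇E = (-38.4, -23.52) → (-3.04, -3.44) − 0.02·(-38.4, -23.52) = (-2.272, -2.9696)
Step 3: at (-2.272, -2.9696), ∇E = (-30.72, -19.7568) → (-2.272, -2.9696) − 0.02·(-30.72, -19.7568) = (-1.6576, -2.574464)

(-1.6576, -2.574464)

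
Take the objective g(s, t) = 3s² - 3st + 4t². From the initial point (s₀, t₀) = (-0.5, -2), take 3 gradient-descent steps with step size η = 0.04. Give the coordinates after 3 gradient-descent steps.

∇g = (6s - 3t, -3s + 8t)
(s₁, t₁) = (-0.5, -2) − 0.04·(3, -14.5) = (-0.62, -1.42)
(s₂, t₂) = (-0.62, -1.42) − 0.04·(0.54, -9.5) = (-0.6416, -1.04)
(s₃, t₃) = (-0.6416, -1.04) − 0.04·(-0.7296, -6.3952) = (-0.612416, -0.784192)

(-0.612416, -0.784192)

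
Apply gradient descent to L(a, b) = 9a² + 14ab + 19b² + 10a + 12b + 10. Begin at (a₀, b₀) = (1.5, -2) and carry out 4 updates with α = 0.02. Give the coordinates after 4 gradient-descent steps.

(0.42725248, -0.5992448)

∇L = (18a + 14b + 10, 14a + 38b + 12)
Step 1: at (1.5, -2), ∇L = (9, -43) → (1.5, -2) − 0.02·(9, -43) = (1.32, -1.14)
Step 2: at (1.32, -1.14), ∇L = (17.8, -12.84) → (1.32, -1.14) − 0.02·(17.8, -12.84) = (0.964, -0.8832)
Step 3: at (0.964, -0.8832), ∇L = (14.9872, -8.0656) → (0.964, -0.8832) − 0.02·(14.9872, -8.0656) = (0.664256, -0.721888)
Step 4: at (0.664256, -0.721888), ∇L = (11.850176, -6.13216) → (0.664256, -0.721888) − 0.02·(11.850176, -6.13216) = (0.42725248, -0.5992448)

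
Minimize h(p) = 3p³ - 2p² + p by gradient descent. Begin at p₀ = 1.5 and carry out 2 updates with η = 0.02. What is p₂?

1.0135555

h′(p) = 9p² - 4p + 1
Step 1: h′(1.5) = 15.25; p₁ = 1.5 − 0.02·15.25 = 1.195
Step 2: h′(1.195) = 9.072225; p₂ = 1.195 − 0.02·9.072225 = 1.0135555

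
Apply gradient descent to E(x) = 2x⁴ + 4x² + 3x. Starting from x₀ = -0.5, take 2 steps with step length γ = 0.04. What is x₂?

E′(x) = 8x³ + 8x + 3
Step 1: E′(-0.5) = -2; x₁ = -0.5 − 0.04·(-2) = -0.42
Step 2: E′(-0.42) = -0.952704; x₂ = -0.42 − 0.04·(-0.952704) = -0.38189184

-0.38189184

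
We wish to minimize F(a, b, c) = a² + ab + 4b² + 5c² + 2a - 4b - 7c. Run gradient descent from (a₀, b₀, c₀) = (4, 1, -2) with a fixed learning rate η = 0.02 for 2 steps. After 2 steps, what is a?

3.572

∇F = (2a + b + 2, a + 8b - 4, 10c - 7)
Step 1: at (4, 1, -2), ∇F = (11, 8, -27) → (4, 1, -2) − 0.02·(11, 8, -27) = (3.78, 0.84, -1.46)
Step 2: at (3.78, 0.84, -1.46), ∇F = (10.4, 6.5, -21.6) → (3.78, 0.84, -1.46) − 0.02·(10.4, 6.5, -21.6) = (3.572, 0.71, -1.028)
a = 3.572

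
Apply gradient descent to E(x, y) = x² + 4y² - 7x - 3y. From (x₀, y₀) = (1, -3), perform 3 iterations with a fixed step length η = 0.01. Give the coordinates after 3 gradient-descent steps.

(1.14702, -2.253072)

∇E = (2x - 7, 8y - 3)
(x₁, y₁) = (1, -3) − 0.01·(-5, -27) = (1.05, -2.73)
(x₂, y₂) = (1.05, -2.73) − 0.01·(-4.9, -24.84) = (1.099, -2.4816)
(x₃, y₃) = (1.099, -2.4816) − 0.01·(-4.802, -22.8528) = (1.14702, -2.253072)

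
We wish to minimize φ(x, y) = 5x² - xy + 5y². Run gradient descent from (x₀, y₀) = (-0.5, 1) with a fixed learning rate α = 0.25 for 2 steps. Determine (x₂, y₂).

(-1.90625, 2.6875)

∇φ = (10x - y, -x + 10y)
Step 1: at (-0.5, 1), ∇φ = (-6, 10.5) → (-0.5, 1) − 0.25·(-6, 10.5) = (1, -1.625)
Step 2: at (1, -1.625), ∇φ = (11.625, -17.25) → (1, -1.625) − 0.25·(11.625, -17.25) = (-1.90625, 2.6875)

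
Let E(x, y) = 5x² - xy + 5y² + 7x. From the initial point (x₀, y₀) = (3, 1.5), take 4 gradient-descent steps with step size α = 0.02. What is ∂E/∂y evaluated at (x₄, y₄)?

6.38862272

∇E = (10x - y + 7, -x + 10y)
Step 1: at (3, 1.5), ∇E = (35.5, 12) → (3, 1.5) − 0.02·(35.5, 12) = (2.29, 1.26)
Step 2: at (2.29, 1.26), ∇E = (28.64, 10.31) → (2.29, 1.26) − 0.02·(28.64, 10.31) = (1.7172, 1.0538)
Step 3: at (1.7172, 1.0538), ∇E = (23.1182, 8.8208) → (1.7172, 1.0538) − 0.02·(23.1182, 8.8208) = (1.254836, 0.877384)
Step 4: at (1.254836, 0.877384), ∇E = (18.670976, 7.519004) → (1.254836, 0.877384) − 0.02·(18.670976, 7.519004) = (0.88141648, 0.72700392)
∂E/∂y at (0.88141648, 0.72700392) = 6.38862272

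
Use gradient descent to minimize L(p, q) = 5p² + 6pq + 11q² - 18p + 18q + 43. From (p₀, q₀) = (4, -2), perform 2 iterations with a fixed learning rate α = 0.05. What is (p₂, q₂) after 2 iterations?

∇L = (10p + 6q - 18, 6p + 22q + 18)
Step 1: at (4, -2), ∇L = (10, -2) → (4, -2) − 0.05·(10, -2) = (3.5, -1.9)
Step 2: at (3.5, -1.9), ∇L = (5.6, -2.8) → (3.5, -1.9) − 0.05·(5.6, -2.8) = (3.22, -1.76)

(3.22, -1.76)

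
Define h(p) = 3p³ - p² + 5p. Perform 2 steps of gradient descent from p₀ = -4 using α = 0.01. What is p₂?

h′(p) = 9p² - 2p + 5
Step 1: h′(-4) = 157; p₁ = -4 − 0.01·157 = -5.57
Step 2: h′(-5.57) = 295.3641; p₂ = -5.57 − 0.01·295.3641 = -8.523641

-8.523641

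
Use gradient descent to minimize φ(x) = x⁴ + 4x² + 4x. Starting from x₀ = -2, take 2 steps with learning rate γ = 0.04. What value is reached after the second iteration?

-0.32098816

φ′(x) = 4x³ + 8x + 4
Step 1: φ′(-2) = -44; x₁ = -2 − 0.04·(-44) = -0.24
Step 2: φ′(-0.24) = 2.024704; x₂ = -0.24 − 0.04·2.024704 = -0.32098816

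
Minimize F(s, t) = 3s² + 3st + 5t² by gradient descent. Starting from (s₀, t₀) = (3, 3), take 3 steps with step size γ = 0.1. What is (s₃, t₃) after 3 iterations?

∇F = (6s + 3t, 3s + 10t)
Step 1: at (3, 3), ∇F = (27, 39) → (3, 3) − 0.1·(27, 39) = (0.3, -0.9)
Step 2: at (0.3, -0.9), ∇F = (-0.9, -8.1) → (0.3, -0.9) − 0.1·(-0.9, -8.1) = (0.39, -0.09)
Step 3: at (0.39, -0.09), ∇F = (2.07, 0.27) → (0.39, -0.09) − 0.1·(2.07, 0.27) = (0.183, -0.117)

(0.183, -0.117)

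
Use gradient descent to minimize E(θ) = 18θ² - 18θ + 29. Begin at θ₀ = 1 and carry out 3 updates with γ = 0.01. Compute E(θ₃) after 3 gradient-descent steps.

E′(θ) = 36θ - 18
Step 1: E′(1) = 18; θ₁ = 1 − 0.01·18 = 0.82
Step 2: E′(0.82) = 11.52; θ₂ = 0.82 − 0.01·11.52 = 0.7048
Step 3: E′(0.7048) = 7.3728; θ₃ = 0.7048 − 0.01·7.3728 = 0.631072
E(0.631072) = 24.809237645312

24.809237645312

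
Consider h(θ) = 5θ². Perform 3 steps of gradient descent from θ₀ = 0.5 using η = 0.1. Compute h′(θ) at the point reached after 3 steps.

h′(θ) = 10θ
Step 1: h′(0.5) = 5; θ₁ = 0.5 − 0.1·5 = 0
Step 2: h′(0) = 0; θ₂ = 0 − 0.1·0 = 0
Step 3: h′(0) = 0; θ₃ = 0 − 0.1·0 = 0
h′(θ) at (0) = 0

0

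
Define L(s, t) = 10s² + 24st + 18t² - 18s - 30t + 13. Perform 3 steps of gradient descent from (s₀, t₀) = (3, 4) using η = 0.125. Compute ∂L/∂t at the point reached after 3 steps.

∇L = (20s + 24t - 18, 24s + 36t - 30)
Step 1: at (3, 4), ∇L = (138, 186) → (3, 4) − 0.125·(138, 186) = (-14.25, -19.25)
Step 2: at (-14.25, -19.25), ∇L = (-765, -1065) → (-14.25, -19.25) − 0.125·(-765, -1065) = (81.375, 113.875)
Step 3: at (81.375, 113.875), ∇L = (4342.5, 6022.5) → (81.375, 113.875) − 0.125·(4342.5, 6022.5) = (-461.4375, -638.9375)
∂L/∂t at (-461.4375, -638.9375) = -34106.25

-34106.25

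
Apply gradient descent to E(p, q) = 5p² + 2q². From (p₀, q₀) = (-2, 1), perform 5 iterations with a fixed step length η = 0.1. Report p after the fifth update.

0

∇E = (10p, 4q)
(p₁, q₁) = (-2, 1) − 0.1·(-20, 4) = (0, 0.6)
(p₂, q₂) = (0, 0.6) − 0.1·(0, 2.4) = (0, 0.36)
(p₃, q₃) = (0, 0.36) − 0.1·(0, 1.44) = (0, 0.216)
(p₄, q₄) = (0, 0.216) − 0.1·(0, 0.864) = (0, 0.1296)
(p₅, q₅) = (0, 0.1296) − 0.1·(0, 0.5184) = (0, 0.07776)
p = 0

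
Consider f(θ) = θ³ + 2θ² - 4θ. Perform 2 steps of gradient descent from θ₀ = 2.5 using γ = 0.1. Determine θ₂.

0.4148125

f′(θ) = 3θ² + 4θ - 4
Step 1: f′(2.5) = 24.75; θ₁ = 2.5 − 0.1·24.75 = 0.025
Step 2: f′(0.025) = -3.898125; θ₂ = 0.025 − 0.1·(-3.898125) = 0.4148125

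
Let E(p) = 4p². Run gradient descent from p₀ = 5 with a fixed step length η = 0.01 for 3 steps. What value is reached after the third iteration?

3.89344

E′(p) = 8p
Step 1: E′(5) = 40; p₁ = 5 − 0.01·40 = 4.6
Step 2: E′(4.6) = 36.8; p₂ = 4.6 − 0.01·36.8 = 4.232
Step 3: E′(4.232) = 33.856; p₃ = 4.232 − 0.01·33.856 = 3.89344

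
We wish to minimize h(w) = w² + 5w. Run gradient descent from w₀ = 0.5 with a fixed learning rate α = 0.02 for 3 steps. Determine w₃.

0.154208

h′(w) = 2w + 5
Step 1: h′(0.5) = 6; w₁ = 0.5 − 0.02·6 = 0.38
Step 2: h′(0.38) = 5.76; w₂ = 0.38 − 0.02·5.76 = 0.2648
Step 3: h′(0.2648) = 5.5296; w₃ = 0.2648 − 0.02·5.5296 = 0.154208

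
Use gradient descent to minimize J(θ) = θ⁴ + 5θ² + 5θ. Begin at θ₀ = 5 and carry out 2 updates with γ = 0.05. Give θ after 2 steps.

J′(θ) = 4θ³ + 10θ + 5
Step 1: J′(5) = 555; θ₁ = 5 − 0.05·555 = -22.75
Step 2: J′(-22.75) = -47320.6875; θ₂ = -22.75 − 0.05·(-47320.6875) = 2343.284375

2343.284375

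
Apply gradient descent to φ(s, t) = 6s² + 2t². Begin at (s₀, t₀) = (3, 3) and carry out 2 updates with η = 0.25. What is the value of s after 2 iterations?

12

∇φ = (12s, 4t)
Step 1: at (3, 3), ∇φ = (36, 12) → (3, 3) − 0.25·(36, 12) = (-6, 0)
Step 2: at (-6, 0), ∇φ = (-72, 0) → (-6, 0) − 0.25·(-72, 0) = (12, 0)
s = 12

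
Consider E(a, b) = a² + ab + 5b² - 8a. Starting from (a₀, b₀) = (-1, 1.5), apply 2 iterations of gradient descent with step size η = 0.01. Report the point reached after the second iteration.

(-0.8303, 1.23315)

∇E = (2a + b - 8, a + 10b)
Step 1: at (-1, 1.5), ∇E = (-8.5, 14) → (-1, 1.5) − 0.01·(-8.5, 14) = (-0.915, 1.36)
Step 2: at (-0.915, 1.36), ∇E = (-8.47, 12.685) → (-0.915, 1.36) − 0.01·(-8.47, 12.685) = (-0.8303, 1.23315)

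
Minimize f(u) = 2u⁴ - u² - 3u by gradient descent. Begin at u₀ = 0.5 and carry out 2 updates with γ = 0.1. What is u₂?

0.8504

f′(u) = 8u³ - 2u - 3
u₁ = 0.5 − 0.1·(-3) = 0.8
u₂ = 0.8 − 0.1·(-0.504) = 0.8504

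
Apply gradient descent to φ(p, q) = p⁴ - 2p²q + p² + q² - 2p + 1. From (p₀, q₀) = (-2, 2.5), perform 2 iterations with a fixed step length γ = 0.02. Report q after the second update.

∇φ = (4p³ - 4pq + 2p - 2, -2p² + 2q)
(p₁, q₁) = (-2, 2.5) − 0.02·(-18, -3) = (-1.64, 2.56)
(p₂, q₂) = (-1.64, 2.56) − 0.02·(-6.130176, -0.2592) = (-1.51739648, 2.565184)
q = 2.565184

2.565184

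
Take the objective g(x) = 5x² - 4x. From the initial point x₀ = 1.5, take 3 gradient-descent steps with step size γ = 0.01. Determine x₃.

g′(x) = 10x - 4
Step 1: g′(1.5) = 11; x₁ = 1.5 − 0.01·11 = 1.39
Step 2: g′(1.39) = 9.9; x₂ = 1.39 − 0.01·9.9 = 1.291
Step 3: g′(1.291) = 8.91; x₃ = 1.291 − 0.01·8.91 = 1.2019

1.2019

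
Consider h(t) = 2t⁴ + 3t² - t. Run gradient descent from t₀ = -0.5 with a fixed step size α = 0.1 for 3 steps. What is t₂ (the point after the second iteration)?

h′(t) = 8t³ + 6t - 1
Step 1: h′(-0.5) = -5; t₁ = -0.5 − 0.1·(-5) = 0
Step 2: h′(0) = -1; t₂ = 0 − 0.1·(-1) = 0.1

0.1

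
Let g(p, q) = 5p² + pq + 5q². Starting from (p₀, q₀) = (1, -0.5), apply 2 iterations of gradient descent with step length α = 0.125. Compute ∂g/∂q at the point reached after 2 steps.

0.28125

∇g = (10p + q, p + 10q)
Step 1: at (1, -0.5), ∇g = (9.5, -4) → (1, -0.5) − 0.125·(9.5, -4) = (-0.1875, 0)
Step 2: at (-0.1875, 0), ∇g = (-1.875, -0.1875) → (-0.1875, 0) − 0.125·(-1.875, -0.1875) = (0.046875, 0.0234375)
∂g/∂q at (0.046875, 0.0234375) = 0.28125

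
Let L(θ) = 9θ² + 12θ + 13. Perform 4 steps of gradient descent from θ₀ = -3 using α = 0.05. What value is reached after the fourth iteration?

-0.6669

L′(θ) = 18θ + 12
θ₁ = -3 − 0.05·(-42) = -0.9
θ₂ = -0.9 − 0.05·(-4.2) = -0.69
θ₃ = -0.69 − 0.05·(-0.42) = -0.669
θ₄ = -0.669 − 0.05·(-0.042) = -0.6669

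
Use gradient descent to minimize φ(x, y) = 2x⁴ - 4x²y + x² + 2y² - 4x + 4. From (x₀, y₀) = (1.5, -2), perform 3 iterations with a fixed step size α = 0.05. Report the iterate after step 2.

∇φ = (8x³ - 8xy + 2x - 4, -4x² + 4y)
Step 1: at (1.5, -2), ∇φ = (50, -17) → (1.5, -2) − 0.05·(50, -17) = (-1, -1.15)
Step 2: at (-1, -1.15), ∇φ = (-23.2, -8.6) → (-1, -1.15) − 0.05·(-23.2, -8.6) = (0.16, -0.72)

(0.16, -0.72)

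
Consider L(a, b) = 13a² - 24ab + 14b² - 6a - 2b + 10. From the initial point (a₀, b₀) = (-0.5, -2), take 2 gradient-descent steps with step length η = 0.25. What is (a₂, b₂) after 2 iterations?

(101.125, -103)

∇L = (26a - 24b - 6, -24a + 28b - 2)
Step 1: at (-0.5, -2), ∇L = (29, -46) → (-0.5, -2) − 0.25·(29, -46) = (-7.75, 9.5)
Step 2: at (-7.75, 9.5), ∇L = (-435.5, 450) → (-7.75, 9.5) − 0.25·(-435.5, 450) = (101.125, -103)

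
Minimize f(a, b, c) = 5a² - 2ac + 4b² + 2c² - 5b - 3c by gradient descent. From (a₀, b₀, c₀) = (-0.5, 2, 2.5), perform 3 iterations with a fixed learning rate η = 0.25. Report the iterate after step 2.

(-2.75, 2, 1.75)

∇f = (10a - 2c, 8b - 5, -2a + 4c - 3)
(a₁, b₁, c₁) = (-0.5, 2, 2.5) − 0.25·(-10, 11, 8) = (2, -0.75, 0.5)
(a₂, b₂, c₂) = (2, -0.75, 0.5) − 0.25·(19, -11, -5) = (-2.75, 2, 1.75)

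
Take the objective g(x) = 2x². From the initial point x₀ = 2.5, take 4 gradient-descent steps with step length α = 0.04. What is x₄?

1.2446784

g′(x) = 4x
Step 1: g′(2.5) = 10; x₁ = 2.5 − 0.04·10 = 2.1
Step 2: g′(2.1) = 8.4; x₂ = 2.1 − 0.04·8.4 = 1.764
Step 3: g′(1.764) = 7.056; x₃ = 1.764 − 0.04·7.056 = 1.48176
Step 4: g′(1.48176) = 5.92704; x₄ = 1.48176 − 0.04·5.92704 = 1.2446784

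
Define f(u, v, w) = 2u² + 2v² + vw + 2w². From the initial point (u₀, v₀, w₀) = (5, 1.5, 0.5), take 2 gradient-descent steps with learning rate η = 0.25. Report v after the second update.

0.09375

∇f = (4u, 4v + w, v + 4w)
(u₁, v₁, w₁) = (5, 1.5, 0.5) − 0.25·(20, 6.5, 3.5) = (0, -0.125, -0.375)
(u₂, v₂, w₂) = (0, -0.125, -0.375) − 0.25·(0, -0.875, -1.625) = (0, 0.09375, 0.03125)
v = 0.09375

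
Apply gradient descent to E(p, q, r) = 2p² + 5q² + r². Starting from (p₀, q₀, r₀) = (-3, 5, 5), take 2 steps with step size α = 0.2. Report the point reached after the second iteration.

∇E = (4p, 10q, 2r)
(p₁, q₁, r₁) = (-3, 5, 5) − 0.2·(-12, 50, 10) = (-0.6, -5, 3)
(p₂, q₂, r₂) = (-0.6, -5, 3) − 0.2·(-2.4, -50, 6) = (-0.12, 5, 1.8)

(-0.12, 5, 1.8)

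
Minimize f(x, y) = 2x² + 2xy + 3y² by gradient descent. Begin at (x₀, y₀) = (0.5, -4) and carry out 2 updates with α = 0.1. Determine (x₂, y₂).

∇f = (4x + 2y, 2x + 6y)
Step 1: at (0.5, -4), ∇f = (-6, -23) → (0.5, -4) − 0.1·(-6, -23) = (1.1, -1.7)
Step 2: at (1.1, -1.7), ∇f = (1, -8) → (1.1, -1.7) − 0.1·(1, -8) = (1, -0.9)

(1, -0.9)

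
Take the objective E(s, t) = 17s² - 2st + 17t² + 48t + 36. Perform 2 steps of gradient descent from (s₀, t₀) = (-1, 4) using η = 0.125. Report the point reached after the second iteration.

∇E = (34s - 2t, -2s + 34t + 48)
(s₁, t₁) = (-1, 4) − 0.125·(-42, 186) = (4.25, -19.25)
(s₂, t₂) = (4.25, -19.25) − 0.125·(183, -615) = (-18.625, 57.625)

(-18.625, 57.625)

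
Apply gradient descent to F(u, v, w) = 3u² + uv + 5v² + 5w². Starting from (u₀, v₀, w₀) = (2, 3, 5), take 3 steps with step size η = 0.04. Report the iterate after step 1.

(1.4, 1.72, 3)

∇F = (6u + v, u + 10v, 10w)
Step 1: at (2, 3, 5), ∇F = (15, 32, 50) → (2, 3, 5) − 0.04·(15, 32, 50) = (1.4, 1.72, 3)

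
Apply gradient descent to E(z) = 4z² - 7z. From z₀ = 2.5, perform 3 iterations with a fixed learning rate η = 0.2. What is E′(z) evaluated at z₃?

-2.808

E′(z) = 8z - 7
Step 1: E′(2.5) = 13; z₁ = 2.5 − 0.2·13 = -0.1
Step 2: E′(-0.1) = -7.8; z₂ = -0.1 − 0.2·(-7.8) = 1.46
Step 3: E′(1.46) = 4.68; z₃ = 1.46 − 0.2·4.68 = 0.524
E′(z) at (0.524) = -2.808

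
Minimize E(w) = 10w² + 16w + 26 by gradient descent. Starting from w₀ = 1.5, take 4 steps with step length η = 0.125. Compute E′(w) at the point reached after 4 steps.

E′(w) = 20w + 16
Step 1: E′(1.5) = 46; w₁ = 1.5 − 0.125·46 = -4.25
Step 2: E′(-4.25) = -69; w₂ = -4.25 − 0.125·(-69) = 4.375
Step 3: E′(4.375) = 103.5; w₃ = 4.375 − 0.125·103.5 = -8.5625
Step 4: E′(-8.5625) = -155.25; w₄ = -8.5625 − 0.125·(-155.25) = 10.84375
E′(w) at (10.84375) = 232.875

232.875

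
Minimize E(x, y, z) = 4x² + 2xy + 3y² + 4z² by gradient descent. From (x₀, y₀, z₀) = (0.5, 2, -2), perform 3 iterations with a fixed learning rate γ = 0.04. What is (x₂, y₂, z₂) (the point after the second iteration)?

∇E = (8x + 2y, 2x + 6y, 8z)
Step 1: at (0.5, 2, -2), ∇E = (8, 13, -16) → (0.5, 2, -2) − 0.04·(8, 13, -16) = (0.18, 1.48, -1.36)
Step 2: at (0.18, 1.48, -1.36), ∇E = (4.4, 9.24, -10.88) → (0.18, 1.48, -1.36) − 0.04·(4.4, 9.24, -10.88) = (0.004, 1.1104, -0.9248)

(0.004, 1.1104, -0.9248)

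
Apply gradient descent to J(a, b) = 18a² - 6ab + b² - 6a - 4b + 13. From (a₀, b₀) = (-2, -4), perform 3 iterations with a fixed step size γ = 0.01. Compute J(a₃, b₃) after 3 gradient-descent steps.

42.698187761472

∇J = (36a - 6b - 6, -6a + 2b - 4)
(a₁, b₁) = (-2, -4) − 0.01·(-54, 0) = (-1.46, -4)
(a₂, b₂) = (-1.46, -4) − 0.01·(-34.56, -3.24) = (-1.1144, -3.9676)
(a₃, b₃) = (-1.1144, -3.9676) − 0.01·(-22.3128, -5.2488) = (-0.891272, -3.915112)
J(-0.891272, -3.915112) = 42.698187761472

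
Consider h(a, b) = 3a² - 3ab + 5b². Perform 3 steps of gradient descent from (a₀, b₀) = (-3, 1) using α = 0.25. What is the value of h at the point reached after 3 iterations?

1447.024658203125

∇h = (6a - 3b, -3a + 10b)
(a₁, b₁) = (-3, 1) − 0.25·(-21, 19) = (2.25, -3.75)
(a₂, b₂) = (2.25, -3.75) − 0.25·(24.75, -44.25) = (-3.9375, 7.3125)
(a₃, b₃) = (-3.9375, 7.3125) − 0.25·(-45.5625, 84.9375) = (7.453125, -13.921875)
h(7.453125, -13.921875) = 1447.024658203125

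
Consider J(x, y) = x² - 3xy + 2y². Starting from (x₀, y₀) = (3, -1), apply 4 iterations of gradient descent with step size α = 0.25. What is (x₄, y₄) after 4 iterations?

(1.88671875, 1.08984375)

∇J = (2x - 3y, -3x + 4y)
Step 1: at (3, -1), ∇J = (9, -13) → (3, -1) − 0.25·(9, -13) = (0.75, 2.25)
Step 2: at (0.75, 2.25), ∇J = (-5.25, 6.75) → (0.75, 2.25) − 0.25·(-5.25, 6.75) = (2.0625, 0.5625)
Step 3: at (2.0625, 0.5625), ∇J = (2.4375, -3.9375) → (2.0625, 0.5625) − 0.25·(2.4375, -3.9375) = (1.453125, 1.546875)
Step 4: at (1.453125, 1.546875), ∇J = (-1.734375, 1.828125) → (1.453125, 1.546875) − 0.25·(-1.734375, 1.828125) = (1.88671875, 1.08984375)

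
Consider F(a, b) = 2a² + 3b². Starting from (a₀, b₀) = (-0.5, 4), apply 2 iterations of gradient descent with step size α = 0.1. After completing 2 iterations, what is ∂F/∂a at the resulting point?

-0.72

∇F = (4a, 6b)
Step 1: at (-0.5, 4), ∇F = (-2, 24) → (-0.5, 4) − 0.1·(-2, 24) = (-0.3, 1.6)
Step 2: at (-0.3, 1.6), ∇F = (-1.2, 9.6) → (-0.3, 1.6) − 0.1·(-1.2, 9.6) = (-0.18, 0.64)
∂F/∂a at (-0.18, 0.64) = -0.72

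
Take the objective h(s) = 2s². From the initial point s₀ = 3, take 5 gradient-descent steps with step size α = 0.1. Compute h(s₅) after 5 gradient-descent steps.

0.1088391168

h′(s) = 4s
Step 1: h′(3) = 12; s₁ = 3 − 0.1·12 = 1.8
Step 2: h′(1.8) = 7.2; s₂ = 1.8 − 0.1·7.2 = 1.08
Step 3: h′(1.08) = 4.32; s₃ = 1.08 − 0.1·4.32 = 0.648
Step 4: h′(0.648) = 2.592; s₄ = 0.648 − 0.1·2.592 = 0.3888
Step 5: h′(0.3888) = 1.5552; s₅ = 0.3888 − 0.1·1.5552 = 0.23328
h(0.23328) = 0.1088391168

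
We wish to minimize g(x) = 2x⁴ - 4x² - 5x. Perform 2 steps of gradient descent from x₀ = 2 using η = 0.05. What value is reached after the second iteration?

0.04135

g′(x) = 8x³ - 8x - 5
x₁ = 2 − 0.05·43 = -0.15
x₂ = -0.15 − 0.05·(-3.827) = 0.04135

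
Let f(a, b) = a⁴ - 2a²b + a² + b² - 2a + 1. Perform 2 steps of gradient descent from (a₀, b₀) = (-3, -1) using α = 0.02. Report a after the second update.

-0.35446528

∇f = (4a³ - 4ab + 2a - 2, -2a² + 2b)
(a₁, b₁) = (-3, -1) − 0.02·(-128, -20) = (-0.44, -0.6)
(a₂, b₂) = (-0.44, -0.6) − 0.02·(-4.276736, -1.5872) = (-0.35446528, -0.568256)
a = -0.35446528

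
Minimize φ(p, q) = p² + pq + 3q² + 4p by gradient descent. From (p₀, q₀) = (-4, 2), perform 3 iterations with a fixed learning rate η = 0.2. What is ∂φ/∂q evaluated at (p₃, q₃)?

∇φ = (2p + q + 4, p + 6q)
(p₁, q₁) = (-4, 2) − 0.2·(-2, 8) = (-3.6, 0.4)
(p₂, q₂) = (-3.6, 0.4) − 0.2·(-2.8, -1.2) = (-3.04, 0.64)
(p₃, q₃) = (-3.04, 0.64) − 0.2·(-1.44, 0.8) = (-2.752, 0.48)
∂φ/∂q at (-2.752, 0.48) = 0.128

0.128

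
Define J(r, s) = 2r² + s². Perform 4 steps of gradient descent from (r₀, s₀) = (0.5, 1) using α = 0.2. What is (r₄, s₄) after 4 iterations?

∇J = (4r, 2s)
Step 1: at (0.5, 1), ∇J = (2, 2) → (0.5, 1) − 0.2·(2, 2) = (0.1, 0.6)
Step 2: at (0.1, 0.6), ∇J = (0.4, 1.2) → (0.1, 0.6) − 0.2·(0.4, 1.2) = (0.02, 0.36)
Step 3: at (0.02, 0.36), ∇J = (0.08, 0.72) → (0.02, 0.36) − 0.2·(0.08, 0.72) = (0.004, 0.216)
Step 4: at (0.004, 0.216), ∇J = (0.016, 0.432) → (0.004, 0.216) − 0.2·(0.016, 0.432) = (0.0008, 0.1296)

(0.0008, 0.1296)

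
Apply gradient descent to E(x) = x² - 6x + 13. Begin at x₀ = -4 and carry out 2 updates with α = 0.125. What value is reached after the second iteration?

-0.9375

E′(x) = 2x - 6
Step 1: E′(-4) = -14; x₁ = -4 − 0.125·(-14) = -2.25
Step 2: E′(-2.25) = -10.5; x₂ = -2.25 − 0.125·(-10.5) = -0.9375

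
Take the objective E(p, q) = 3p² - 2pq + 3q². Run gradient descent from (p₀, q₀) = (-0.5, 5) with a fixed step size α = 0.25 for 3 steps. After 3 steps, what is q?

-2.75

∇E = (6p - 2q, -2p + 6q)
(p₁, q₁) = (-0.5, 5) − 0.25·(-13, 31) = (2.75, -2.75)
(p₂, q₂) = (2.75, -2.75) − 0.25·(22, -22) = (-2.75, 2.75)
(p₃, q₃) = (-2.75, 2.75) − 0.25·(-22, 22) = (2.75, -2.75)
q = -2.75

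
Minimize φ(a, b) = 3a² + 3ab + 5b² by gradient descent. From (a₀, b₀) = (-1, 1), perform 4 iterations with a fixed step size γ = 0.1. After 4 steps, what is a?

-0.1177

∇φ = (6a + 3b, 3a + 10b)
Step 1: at (-1, 1), ∇φ = (-3, 7) → (-1, 1) − 0.1·(-3, 7) = (-0.7, 0.3)
Step 2: at (-0.7, 0.3), ∇φ = (-3.3, 0.9) → (-0.7, 0.3) − 0.1·(-3.3, 0.9) = (-0.37, 0.21)
Step 3: at (-0.37, 0.21), ∇φ = (-1.59, 0.99) → (-0.37, 0.21) − 0.1·(-1.59, 0.99) = (-0.211, 0.111)
Step 4: at (-0.211, 0.111), ∇φ = (-0.933, 0.477) → (-0.211, 0.111) − 0.1·(-0.933, 0.477) = (-0.1177, 0.0633)
a = -0.1177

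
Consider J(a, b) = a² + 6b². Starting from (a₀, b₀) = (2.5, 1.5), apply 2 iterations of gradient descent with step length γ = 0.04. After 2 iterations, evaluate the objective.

5.46452416

∇J = (2a, 12b)
(a₁, b₁) = (2.5, 1.5) − 0.04·(5, 18) = (2.3, 0.78)
(a₂, b₂) = (2.3, 0.78) − 0.04·(4.6, 9.36) = (2.116, 0.4056)
J(2.116, 0.4056) = 5.46452416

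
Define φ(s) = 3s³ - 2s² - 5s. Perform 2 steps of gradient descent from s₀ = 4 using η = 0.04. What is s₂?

φ′(s) = 9s² - 4s - 5
s₁ = 4 − 0.04·123 = -0.92
s₂ = -0.92 − 0.04·6.2976 = -1.171904

-1.171904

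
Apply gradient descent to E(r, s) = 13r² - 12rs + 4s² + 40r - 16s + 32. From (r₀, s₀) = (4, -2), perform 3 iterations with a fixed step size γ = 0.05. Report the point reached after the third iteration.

∇E = (26r - 12s + 40, -12r + 8s - 16)
(r₁, s₁) = (4, -2) − 0.05·(168, -80) = (-4.4, 2)
(r₂, s₂) = (-4.4, 2) − 0.05·(-98.4, 52.8) = (0.52, -0.64)
(r₃, s₃) = (0.52, -0.64) − 0.05·(61.2, -27.36) = (-2.54, 0.728)

(-2.54, 0.728)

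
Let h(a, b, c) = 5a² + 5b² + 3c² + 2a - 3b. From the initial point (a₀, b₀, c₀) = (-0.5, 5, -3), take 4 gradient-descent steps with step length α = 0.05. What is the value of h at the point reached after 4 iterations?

1.339699395

∇h = (10a + 2, 10b - 3, 6c)
(a₁, b₁, c₁) = (-0.5, 5, -3) − 0.05·(-3, 47, -18) = (-0.35, 2.65, -2.1)
(a₂, b₂, c₂) = (-0.35, 2.65, -2.1) − 0.05·(-1.5, 23.5, -12.6) = (-0.275, 1.475, -1.47)
(a₃, b₃, c₃) = (-0.275, 1.475, -1.47) − 0.05·(-0.75, 11.75, -8.82) = (-0.2375, 0.8875, -1.029)
(a₄, b₄, c₄) = (-0.2375, 0.8875, -1.029) − 0.05·(-0.375, 5.875, -6.174) = (-0.21875, 0.59375, -0.7203)
h(-0.21875, 0.59375, -0.7203) = 1.339699395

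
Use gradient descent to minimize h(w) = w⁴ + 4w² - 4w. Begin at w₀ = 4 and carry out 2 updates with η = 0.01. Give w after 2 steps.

h′(w) = 4w³ + 8w - 4
w₁ = 4 − 0.01·284 = 1.16
w₂ = 1.16 − 0.01·11.523584 = 1.04476416

1.04476416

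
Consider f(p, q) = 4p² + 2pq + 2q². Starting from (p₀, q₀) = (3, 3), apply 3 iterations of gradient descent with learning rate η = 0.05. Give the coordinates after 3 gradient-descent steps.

∇f = (8p + 2q, 2p + 4q)
Step 1: at (3, 3), ∇f = (30, 18) → (3, 3) − 0.05·(30, 18) = (1.5, 2.1)
Step 2: at (1.5, 2.1), ∇f = (16.2, 11.4) → (1.5, 2.1) − 0.05·(16.2, 11.4) = (0.69, 1.53)
Step 3: at (0.69, 1.53), ∇f = (8.58, 7.5) → (0.69, 1.53) − 0.05·(8.58, 7.5) = (0.261, 1.155)

(0.261, 1.155)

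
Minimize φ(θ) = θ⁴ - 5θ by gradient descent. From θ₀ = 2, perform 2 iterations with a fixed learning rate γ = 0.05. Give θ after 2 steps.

0.845075

φ′(θ) = 4θ³ - 5
θ₁ = 2 − 0.05·27 = 0.65
θ₂ = 0.65 − 0.05·(-3.9015) = 0.845075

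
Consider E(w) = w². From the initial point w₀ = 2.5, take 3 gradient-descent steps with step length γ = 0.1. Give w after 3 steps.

E′(w) = 2w
w₁ = 2.5 − 0.1·5 = 2
w₂ = 2 − 0.1·4 = 1.6
w₃ = 1.6 − 0.1·3.2 = 1.28

1.28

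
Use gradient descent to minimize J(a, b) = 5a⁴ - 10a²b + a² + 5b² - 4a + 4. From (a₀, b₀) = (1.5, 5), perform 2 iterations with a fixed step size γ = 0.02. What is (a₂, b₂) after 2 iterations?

∇J = (20a³ - 20ab + 2a - 4, -10a² + 10b)
(a₁, b₁) = (1.5, 5) − 0.02·(-83.5, 27.5) = (3.17, 4.45)
(a₂, b₂) = (3.17, 4.45) − 0.02·(357.31026, -55.989) = (-3.9762052, 5.56978)

(-3.9762052, 5.56978)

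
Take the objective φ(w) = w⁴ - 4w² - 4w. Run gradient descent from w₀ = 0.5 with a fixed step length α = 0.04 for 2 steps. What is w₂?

φ′(w) = 4w³ - 8w - 4
Step 1: φ′(0.5) = -7.5; w₁ = 0.5 − 0.04·(-7.5) = 0.8
Step 2: φ′(0.8) = -8.352; w₂ = 0.8 − 0.04·(-8.352) = 1.13408

1.13408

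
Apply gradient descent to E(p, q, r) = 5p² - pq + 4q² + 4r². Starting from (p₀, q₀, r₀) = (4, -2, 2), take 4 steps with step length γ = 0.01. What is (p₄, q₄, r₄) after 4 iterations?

(2.56607276, -1.3131865, 1.43278592)

∇E = (10p - q, -p + 8q, 8r)
(p₁, q₁, r₁) = (4, -2, 2) − 0.01·(42, -20, 16) = (3.58, -1.8, 1.84)
(p₂, q₂, r₂) = (3.58, -1.8, 1.84) − 0.01·(37.6, -17.98, 14.72) = (3.204, -1.6202, 1.6928)
(p₃, q₃, r₃) = (3.204, -1.6202, 1.6928) − 0.01·(33.6602, -16.1656, 13.5424) = (2.867398, -1.458544, 1.557376)
(p₄, q₄, r₄) = (2.867398, -1.458544, 1.557376) − 0.01·(30.132524, -14.53575, 12.459008) = (2.56607276, -1.3131865, 1.43278592)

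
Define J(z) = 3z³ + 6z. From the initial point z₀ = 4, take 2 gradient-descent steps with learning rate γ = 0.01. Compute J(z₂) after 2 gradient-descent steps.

31.119597703125

J′(z) = 9z² + 6
z₁ = 4 − 0.01·150 = 2.5
z₂ = 2.5 − 0.01·62.25 = 1.8775
J(1.8775) = 31.119597703125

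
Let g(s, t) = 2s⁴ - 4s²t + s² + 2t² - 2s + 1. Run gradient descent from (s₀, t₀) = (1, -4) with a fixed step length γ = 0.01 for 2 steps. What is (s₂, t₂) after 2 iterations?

(0.40832, -3.6336)

∇g = (8s³ - 8st + 2s - 2, -4s² + 4t)
Step 1: at (1, -4), ∇g = (40, -20) → (1, -4) − 0.01·(40, -20) = (0.6, -3.8)
Step 2: at (0.6, -3.8), ∇g = (19.168, -16.64) → (0.6, -3.8) − 0.01·(19.168, -16.64) = (0.40832, -3.6336)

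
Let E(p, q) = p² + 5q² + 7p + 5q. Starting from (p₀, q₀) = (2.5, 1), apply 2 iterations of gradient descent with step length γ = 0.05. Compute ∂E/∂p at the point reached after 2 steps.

9.72

∇E = (2p + 7, 10q + 5)
Step 1: at (2.5, 1), ∇E = (12, 15) → (2.5, 1) − 0.05·(12, 15) = (1.9, 0.25)
Step 2: at (1.9, 0.25), ∇E = (10.8, 7.5) → (1.9, 0.25) − 0.05·(10.8, 7.5) = (1.36, -0.125)
∂E/∂p at (1.36, -0.125) = 9.72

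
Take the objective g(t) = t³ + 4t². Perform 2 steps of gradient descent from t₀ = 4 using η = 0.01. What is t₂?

g′(t) = 3t² + 8t
Step 1: g′(4) = 80; t₁ = 4 − 0.01·80 = 3.2
Step 2: g′(3.2) = 56.32; t₂ = 3.2 − 0.01·56.32 = 2.6368

2.6368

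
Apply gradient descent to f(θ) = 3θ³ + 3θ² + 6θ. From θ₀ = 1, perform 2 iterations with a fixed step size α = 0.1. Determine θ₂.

-2.129

f′(θ) = 9θ² + 6θ + 6
θ₁ = 1 − 0.1·21 = -1.1
θ₂ = -1.1 − 0.1·10.29 = -2.129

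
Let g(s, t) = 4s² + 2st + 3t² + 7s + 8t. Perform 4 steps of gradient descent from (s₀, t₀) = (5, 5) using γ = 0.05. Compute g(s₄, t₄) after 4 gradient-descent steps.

-3.13719747

∇g = (8s + 2t + 7, 2s + 6t + 8)
Step 1: at (5, 5), ∇g = (57, 48) → (5, 5) − 0.05·(57, 48) = (2.15, 2.6)
Step 2: at (2.15, 2.6), ∇g = (29.4, 27.9) → (2.15, 2.6) − 0.05·(29.4, 27.9) = (0.68, 1.205)
Step 3: at (0.68, 1.205), ∇g = (14.85, 16.59) → (0.68, 1.205) − 0.05·(14.85, 16.59) = (-0.0625, 0.3755)
Step 4: at (-0.0625, 0.3755), ∇g = (7.251, 10.128) → (-0.0625, 0.3755) − 0.05·(7.251, 10.128) = (-0.42505, -0.1309)
g(-0.42505, -0.1309) = -3.13719747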